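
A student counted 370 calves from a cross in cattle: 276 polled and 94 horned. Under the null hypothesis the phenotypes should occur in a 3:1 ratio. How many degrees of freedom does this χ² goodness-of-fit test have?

1

A goodness-of-fit test with 2 phenotype classes has df = 2 − 1 = 1.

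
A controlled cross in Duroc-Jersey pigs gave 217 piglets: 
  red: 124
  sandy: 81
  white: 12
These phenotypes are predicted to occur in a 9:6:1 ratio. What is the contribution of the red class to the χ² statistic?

Under the 9:6:1 hypothesis (Σ ratio = 16, N = 217):
  red: 217 × 9/16 = 122.0625
  sandy: 217 × 6/16 = 81.375
  white: 217 × 1/16 = 13.5625
Contribution of red: (124 − 122.0625)² / 122.0625 = 0.0308

0.031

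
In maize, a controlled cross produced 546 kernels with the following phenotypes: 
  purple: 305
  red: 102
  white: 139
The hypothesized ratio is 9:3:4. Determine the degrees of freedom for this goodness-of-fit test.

A goodness-of-fit test with 3 phenotype classes has df = 3 − 1 = 2.

2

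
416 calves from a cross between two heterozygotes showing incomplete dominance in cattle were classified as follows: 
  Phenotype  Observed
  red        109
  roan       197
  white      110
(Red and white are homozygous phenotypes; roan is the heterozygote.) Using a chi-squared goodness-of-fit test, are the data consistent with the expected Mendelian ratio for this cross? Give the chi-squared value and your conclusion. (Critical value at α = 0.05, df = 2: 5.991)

With incomplete dominance, a heterozygote × heterozygote cross gives a 1:2:1 phenotypic ratio.
Expected counts for N = 416 under a 1:2:1 ratio (total parts = 4):
  red: 416 × 1/4 = 104
  roan: 416 × 2/4 = 208
  white: 416 × 1/4 = 104
χ² = Σ (O − E)² / E
  red: (109 − 104)² / 104 = 0.2404
  roan: (197 − 208)² / 208 = 0.5817
  white: (110 − 104)² / 104 = 0.3462
χ² = 0.2404 + 0.5817 + 0.3462 = 1.1683 ≈ 1.168
Degrees of freedom = 3 − 1 = 2; critical value at α = 0.05 is 5.991.
Since 1.168 < 5.991, we fail to reject the null hypothesis — the data are consistent with the 1:2:1 ratio.

1.168; consistent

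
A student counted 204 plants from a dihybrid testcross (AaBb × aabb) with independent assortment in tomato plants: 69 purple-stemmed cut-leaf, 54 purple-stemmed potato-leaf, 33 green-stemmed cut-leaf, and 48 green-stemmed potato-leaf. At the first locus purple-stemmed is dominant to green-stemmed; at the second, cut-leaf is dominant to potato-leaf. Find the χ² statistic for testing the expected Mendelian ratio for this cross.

A dihybrid testcross with independent assortment gives a 1:1:1:1 ratio.
The 1:1:1:1 ratio has 4 parts, so with N = 204 the expected counts are:
  purple-stemmed cut-leaf: 204 × 1/4 = 51
  purple-stemmed potato-leaf: 204 × 1/4 = 51
  green-stemmed cut-leaf: 204 × 1/4 = 51
  green-stemmed potato-leaf: 204 × 1/4 = 51
χ² = Σ (O − E)² / E
  purple-stemmed cut-leaf: (69 − 51)² / 51 = 6.3529
  purple-stemmed potato-leaf: (54 − 51)² / 51 = 0.1765
  green-stemmed cut-leaf: (33 − 51)² / 51 = 6.3529
  green-stemmed potato-leaf: (48 − 51)² / 51 = 0.1765
χ² = 6.3529 + 0.1765 + 6.3529 + 0.1765 = 13.0588 ≈ 13.059

13.059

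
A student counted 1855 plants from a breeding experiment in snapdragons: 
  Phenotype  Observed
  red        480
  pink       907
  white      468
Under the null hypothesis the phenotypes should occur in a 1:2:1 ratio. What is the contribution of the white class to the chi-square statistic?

0.039

The 1:2:1 ratio has 4 parts, so with N = 1855 the expected counts are:
  red: 1855 × 1/4 = 463.75
  pink: 1855 × 2/4 = 927.5
  white: 1855 × 1/4 = 463.75
Contribution of white: (468 − 463.75)² / 463.75 = 0.0389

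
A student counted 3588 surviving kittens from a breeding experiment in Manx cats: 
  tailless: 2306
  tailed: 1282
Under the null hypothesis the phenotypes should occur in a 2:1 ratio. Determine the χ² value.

Total ratio parts = 3. Expected numbers out of 3588:
  tailless: 3588 × 2/3 = 2392
  tailed: 3588 × 1/3 = 1196
χ² = Σ (O − E)² / E
  tailless: (2306 − 2392)² / 2392 = 3.0920
  tailed: (1282 − 1196)² / 1196 = 6.1839
χ² = 3.0920 + 6.1839 = 9.2759 ≈ 9.276

9.276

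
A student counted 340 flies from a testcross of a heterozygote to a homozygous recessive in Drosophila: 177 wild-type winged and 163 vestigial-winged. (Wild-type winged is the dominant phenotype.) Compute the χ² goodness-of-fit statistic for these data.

0.576

A testcross of a heterozygote (Aa × aa) gives a 1:1 phenotypic ratio.
Total ratio parts = 2. Expected numbers out of 340:
  wild-type winged: 340 × 1/2 = 170
  vestigial-winged: 340 × 1/2 = 170
χ² = Σ (O − E)² / E
  wild-type winged: (177 − 170)² / 170 = 0.2882
  vestigial-winged: (163 − 170)² / 170 = 0.2882
χ² = 0.2882 + 0.2882 = 0.5764 ≈ 0.576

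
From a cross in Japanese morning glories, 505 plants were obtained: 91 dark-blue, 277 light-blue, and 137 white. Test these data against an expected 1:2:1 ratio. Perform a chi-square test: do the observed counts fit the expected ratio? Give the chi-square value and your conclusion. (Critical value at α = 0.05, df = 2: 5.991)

Expected counts for N = 505 under a 1:2:1 ratio (total parts = 4):
  dark-blue: 505 × 1/4 = 126.25
  light-blue: 505 × 2/4 = 252.5
  white: 505 × 1/4 = 126.25
χ² = Σ (O − E)² / E
  dark-blue: (91 − 126.25)² / 126.25 = 9.8421
  light-blue: (277 − 252.5)² / 252.5 = 2.3772
  white: (137 − 126.25)² / 126.25 = 0.9153
χ² = 9.8421 + 2.3772 + 0.9153 = 13.1346 ≈ 13.135
Degrees of freedom = 3 − 1 = 2; critical value at α = 0.05 is 5.991.
Since 13.135 > 5.991, we reject the null hypothesis — the data do not fit the 1:2:1 ratio.

13.135; not consistent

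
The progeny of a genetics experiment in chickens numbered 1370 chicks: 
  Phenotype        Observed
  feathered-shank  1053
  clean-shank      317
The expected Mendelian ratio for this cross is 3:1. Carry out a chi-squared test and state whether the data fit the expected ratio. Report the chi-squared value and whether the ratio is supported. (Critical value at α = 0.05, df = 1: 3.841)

2.531; consistent

Total ratio parts = 4. Expected numbers out of 1370:
  feathered-shank: 1370 × 3/4 = 1027.5
  clean-shank: 1370 × 1/4 = 342.5
χ² = Σ (O − E)² / E
  feathered-shank: (1053 − 1027.5)² / 1027.5 = 0.6328
  clean-shank: (317 − 342.5)² / 342.5 = 1.8985
χ² = 0.6328 + 1.8985 = 2.5313 ≈ 2.531
Degrees of freedom = 2 − 1 = 1; critical value at α = 0.05 is 3.841.
Since 2.531 < 3.841, we fail to reject the null hypothesis — the data are consistent with the 3:1 ratio.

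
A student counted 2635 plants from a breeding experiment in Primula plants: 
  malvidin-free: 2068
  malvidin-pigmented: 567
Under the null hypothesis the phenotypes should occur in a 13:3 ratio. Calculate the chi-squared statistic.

13.252

Total ratio parts = 16. Expected numbers out of 2635:
  malvidin-free: 2635 × 13/16 = 2140.9375
  malvidin-pigmented: 2635 × 3/16 = 494.0625
χ² = Σ (O − E)² / E
  malvidin-free: (2068 − 2140.9375)² / 2140.9375 = 2.4848
  malvidin-pigmented: (567 − 494.0625)² / 494.0625 = 10.7676
χ² = 2.4848 + 10.7676 = 13.2524 ≈ 13.252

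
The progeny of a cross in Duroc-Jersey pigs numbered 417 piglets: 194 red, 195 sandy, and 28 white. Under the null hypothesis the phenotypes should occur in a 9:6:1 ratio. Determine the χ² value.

16.699

Total ratio parts = 16. Expected numbers out of 417:
  red: 417 × 9/16 = 234.5625
  sandy: 417 × 6/16 = 156.375
  white: 417 × 1/16 = 26.0625
χ² = Σ (O − E)² / E
  red: (194 − 234.5625)² / 234.5625 = 7.0144
  sandy: (195 − 156.375)² / 156.375 = 9.5405
  white: (28 − 26.0625)² / 26.0625 = 0.1440
χ² = 7.0144 + 9.5405 + 0.1440 = 16.6989 ≈ 16.699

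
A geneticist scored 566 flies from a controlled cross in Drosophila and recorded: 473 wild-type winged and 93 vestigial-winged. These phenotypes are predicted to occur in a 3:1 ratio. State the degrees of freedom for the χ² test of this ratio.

A goodness-of-fit test with 2 phenotype classes has df = 2 − 1 = 1.

1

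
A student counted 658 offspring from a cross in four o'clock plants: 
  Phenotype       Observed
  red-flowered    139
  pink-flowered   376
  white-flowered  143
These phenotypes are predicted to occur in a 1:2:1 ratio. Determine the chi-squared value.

13.477

Under the 1:2:1 hypothesis (Σ ratio = 4, N = 658):
  red-flowered: 658 × 1/4 = 164.5
  pink-flowered: 658 × 2/4 = 329
  white-flowered: 658 × 1/4 = 164.5
χ² = Σ (O − E)² / E
  red-flowered: (139 − 164.5)² / 164.5 = 3.9529
  pink-flowered: (376 − 329)² / 329 = 6.7143
  white-flowered: (143 − 164.5)² / 164.5 = 2.8100
χ² = 3.9529 + 6.7143 + 2.8100 = 13.4772 ≈ 13.477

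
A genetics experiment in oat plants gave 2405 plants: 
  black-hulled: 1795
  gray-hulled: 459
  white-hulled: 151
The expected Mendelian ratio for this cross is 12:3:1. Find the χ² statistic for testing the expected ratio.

0.190

Total ratio parts = 16. Expected numbers out of 2405:
  black-hulled: 2405 × 12/16 = 1803.75
  gray-hulled: 2405 × 3/16 = 450.9375
  white-hulled: 2405 × 1/16 = 150.3125
χ² = Σ (O − E)² / E
  black-hulled: (1795 − 1803.75)² / 1803.75 = 0.0424
  gray-hulled: (459 − 450.9375)² / 450.9375 = 0.1442
  white-hulled: (151 − 150.3125)² / 150.3125 = 0.0031
χ² = 0.0424 + 0.1442 + 0.0031 = 0.1897 ≈ 0.190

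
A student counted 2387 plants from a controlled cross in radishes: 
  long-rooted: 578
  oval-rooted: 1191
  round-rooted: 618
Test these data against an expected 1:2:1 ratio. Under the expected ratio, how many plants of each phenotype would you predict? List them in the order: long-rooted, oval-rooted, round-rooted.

596.75, 1193.5, 596.75

Expected counts for N = 2387 under a 1:2:1 ratio (total parts = 4):
  long-rooted: 2387 × 1/4 = 596.75
  oval-rooted: 2387 × 2/4 = 1193.5
  round-rooted: 2387 × 1/4 = 596.75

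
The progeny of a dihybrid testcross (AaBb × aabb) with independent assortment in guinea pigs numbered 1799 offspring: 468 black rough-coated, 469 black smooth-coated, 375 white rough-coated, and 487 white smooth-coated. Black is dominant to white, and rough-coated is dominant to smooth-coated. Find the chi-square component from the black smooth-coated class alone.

A dihybrid testcross with independent assortment gives a 1:1:1:1 ratio.
Expected counts for N = 1799 under a 1:1:1:1 ratio (total parts = 4):
  black rough-coated: 1799 × 1/4 = 449.75
  black smooth-coated: 1799 × 1/4 = 449.75
  white rough-coated: 1799 × 1/4 = 449.75
  white smooth-coated: 1799 × 1/4 = 449.75
Contribution of black smooth-coated: (469 − 449.75)² / 449.75 = 0.8239

0.824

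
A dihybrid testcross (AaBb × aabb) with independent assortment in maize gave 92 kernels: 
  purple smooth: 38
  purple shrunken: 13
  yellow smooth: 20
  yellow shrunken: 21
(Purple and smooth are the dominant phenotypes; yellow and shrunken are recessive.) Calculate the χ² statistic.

14.696

A dihybrid testcross with independent assortment gives a 1:1:1:1 ratio.
Expected counts for N = 92 under a 1:1:1:1 ratio (total parts = 4):
  purple smooth: 92 × 1/4 = 23
  purple shrunken: 92 × 1/4 = 23
  yellow smooth: 92 × 1/4 = 23
  yellow shrunken: 92 × 1/4 = 23
χ² = Σ (O − E)² / E
  purple smooth: (38 − 23)² / 23 = 9.7826
  purple shrunken: (13 − 23)² / 23 = 4.3478
  yellow smooth: (20 − 23)² / 23 = 0.3913
  yellow shrunken: (21 − 23)² / 23 = 0.1739
χ² = 9.7826 + 4.3478 + 0.3913 + 0.1739 = 14.6956 ≈ 14.696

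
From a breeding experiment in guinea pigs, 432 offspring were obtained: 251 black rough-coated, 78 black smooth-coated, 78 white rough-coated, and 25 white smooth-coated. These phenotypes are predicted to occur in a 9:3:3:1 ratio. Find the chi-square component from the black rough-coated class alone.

0.263

Total ratio parts = 16. Expected numbers out of 432:
  black rough-coated: 432 × 9/16 = 243
  black smooth-coated: 432 × 3/16 = 81
  white rough-coated: 432 × 3/16 = 81
  white smooth-coated: 432 × 1/16 = 27
Contribution of black rough-coated: (251 − 243)² / 243 = 0.2634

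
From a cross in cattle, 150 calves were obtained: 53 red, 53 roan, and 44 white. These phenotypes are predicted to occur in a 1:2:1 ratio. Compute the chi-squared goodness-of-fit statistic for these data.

13.987

Expected counts for N = 150 under a 1:2:1 ratio (total parts = 4):
  red: 150 × 1/4 = 37.5
  roan: 150 × 2/4 = 75
  white: 150 × 1/4 = 37.5
χ² = Σ (O − E)² / E
  red: (53 − 37.5)² / 37.5 = 6.4067
  roan: (53 − 75)² / 75 = 6.4533
  white: (44 − 37.5)² / 37.5 = 1.1267
χ² = 6.4067 + 6.4533 + 1.1267 = 13.9867 ≈ 13.987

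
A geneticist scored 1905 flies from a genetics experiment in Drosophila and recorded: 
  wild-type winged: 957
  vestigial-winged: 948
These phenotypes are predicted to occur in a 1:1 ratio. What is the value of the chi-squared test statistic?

0.043

Under the 1:1 hypothesis (Σ ratio = 2, N = 1905):
  wild-type winged: 1905 × 1/2 = 952.5
  vestigial-winged: 1905 × 1/2 = 952.5
χ² = Σ (O − E)² / E
  wild-type winged: (957 − 952.5)² / 952.5 = 0.0213
  vestigial-winged: (948 − 952.5)² / 952.5 = 0.0213
χ² = 0.0213 + 0.0213 = 0.0426 ≈ 0.043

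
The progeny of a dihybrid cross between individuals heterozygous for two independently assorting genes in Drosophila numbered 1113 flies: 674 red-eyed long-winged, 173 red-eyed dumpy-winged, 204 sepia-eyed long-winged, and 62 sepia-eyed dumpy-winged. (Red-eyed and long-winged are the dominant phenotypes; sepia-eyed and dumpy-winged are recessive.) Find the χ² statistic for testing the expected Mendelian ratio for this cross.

A dihybrid F₂ with independent assortment and complete dominance at both loci gives a 9:3:3:1 phenotypic ratio.
Under the 9:3:3:1 hypothesis (Σ ratio = 16, N = 1113):
  red-eyed long-winged: 1113 × 9/16 = 626.0625
  red-eyed dumpy-winged: 1113 × 3/16 = 208.6875
  sepia-eyed long-winged: 1113 × 3/16 = 208.6875
  sepia-eyed dumpy-winged: 1113 × 1/16 = 69.5625
χ² = Σ (O − E)² / E
  red-eyed long-winged: (674 − 626.0625)² / 626.0625 = 3.6706
  red-eyed dumpy-winged: (173 − 208.6875)² / 208.6875 = 6.1029
  sepia-eyed long-winged: (204 − 208.6875)² / 208.6875 = 0.1053
  sepia-eyed dumpy-winged: (62 − 69.5625)² / 69.5625 = 0.8222
χ² = 3.6706 + 6.1029 + 0.1053 + 0.8222 = 10.701

10.701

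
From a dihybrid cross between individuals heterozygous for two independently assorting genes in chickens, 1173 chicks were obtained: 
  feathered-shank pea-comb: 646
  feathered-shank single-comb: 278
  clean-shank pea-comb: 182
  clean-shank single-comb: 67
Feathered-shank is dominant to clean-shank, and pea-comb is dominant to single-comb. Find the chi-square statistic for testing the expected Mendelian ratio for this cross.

A dihybrid F₂ with independent assortment and complete dominance at both loci gives a 9:3:3:1 phenotypic ratio.
Total ratio parts = 16. Expected numbers out of 1173:
  feathered-shank pea-comb: 1173 × 9/16 = 659.8125
  feathered-shank single-comb: 1173 × 3/16 = 219.9375
  clean-shank pea-comb: 1173 × 3/16 = 219.9375
  clean-shank single-comb: 1173 × 1/16 = 73.3125
χ² = Σ (O − E)² / E
  feathered-shank pea-comb: (646 − 659.8125)² / 659.8125 = 0.2892
  feathered-shank single-comb: (278 − 219.9375)² / 219.9375 = 15.3282
  clean-shank pea-comb: (182 − 219.9375)² / 219.9375 = 6.5439
  clean-shank single-comb: (67 − 73.3125)² / 73.3125 = 0.5435
χ² = 0.2892 + 15.3282 + 6.5439 + 0.5435 = 22.7048 ≈ 22.705

22.705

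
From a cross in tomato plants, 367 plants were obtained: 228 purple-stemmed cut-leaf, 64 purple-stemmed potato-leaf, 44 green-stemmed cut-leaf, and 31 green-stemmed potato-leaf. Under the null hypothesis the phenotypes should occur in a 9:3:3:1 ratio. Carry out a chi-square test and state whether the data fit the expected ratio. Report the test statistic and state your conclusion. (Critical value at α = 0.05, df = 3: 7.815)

14.370; not consistent

Total ratio parts = 16. Expected numbers out of 367:
  purple-stemmed cut-leaf: 367 × 9/16 = 206.4375
  purple-stemmed potato-leaf: 367 × 3/16 = 68.8125
  green-stemmed cut-leaf: 367 × 3/16 = 68.8125
  green-stemmed potato-leaf: 367 × 1/16 = 22.9375
χ² = Σ (O − E)² / E
  purple-stemmed cut-leaf: (228 − 206.4375)² / 206.4375 = 2.2522
  purple-stemmed potato-leaf: (64 − 68.8125)² / 68.8125 = 0.3366
  green-stemmed cut-leaf: (44 − 68.8125)² / 68.8125 = 8.9469
  green-stemmed potato-leaf: (31 − 22.9375)² / 22.9375 = 2.8340
χ² = 2.2522 + 0.3366 + 8.9469 + 2.8340 = 14.3697 ≈ 14.370
Degrees of freedom = 4 − 1 = 3; critical value at α = 0.05 is 7.815.
Since 14.370 > 7.815, we reject the null hypothesis — the data do not fit the 9:3:3:1 ratio.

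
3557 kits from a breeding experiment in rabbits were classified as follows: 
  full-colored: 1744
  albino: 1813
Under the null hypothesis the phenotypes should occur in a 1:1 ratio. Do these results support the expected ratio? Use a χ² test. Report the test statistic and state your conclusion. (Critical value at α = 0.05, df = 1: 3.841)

1.338; consistent

Under the 1:1 hypothesis (Σ ratio = 2, N = 3557):
  full-colored: 3557 × 1/2 = 1778.5
  albino: 3557 × 1/2 = 1778.5
χ² = Σ (O − E)² / E
  full-colored: (1744 − 1778.5)² / 1778.5 = 0.6692
  albino: (1813 − 1778.5)² / 1778.5 = 0.6692
χ² = 0.6692 + 0.6692 = 1.3384 ≈ 1.338
Degrees of freedom = 2 − 1 = 1; critical value at α = 0.05 is 3.841.
Since 1.338 < 3.841, we fail to reject the null hypothesis — the data are consistent with the 1:1 ratio.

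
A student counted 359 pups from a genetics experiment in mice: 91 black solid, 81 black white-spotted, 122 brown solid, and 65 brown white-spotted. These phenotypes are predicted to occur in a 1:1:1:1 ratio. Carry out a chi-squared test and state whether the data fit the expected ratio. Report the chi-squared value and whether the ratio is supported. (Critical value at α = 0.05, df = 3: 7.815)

19.284; not consistent

Under the 1:1:1:1 hypothesis (Σ ratio = 4, N = 359):
  black solid: 359 × 1/4 = 89.75
  black white-spotted: 359 × 1/4 = 89.75
  brown solid: 359 × 1/4 = 89.75
  brown white-spotted: 359 × 1/4 = 89.75
χ² = Σ (O − E)² / E
  black solid: (91 − 89.75)² / 89.75 = 0.0174
  black white-spotted: (81 − 89.75)² / 89.75 = 0.8531
  brown solid: (122 − 89.75)² / 89.75 = 11.5884
  brown white-spotted: (65 − 89.75)² / 89.75 = 6.8252
χ² = 0.0174 + 0.8531 + 11.5884 + 6.8252 = 19.2841 ≈ 19.284
Degrees of freedom = 4 − 1 = 3; critical value at α = 0.05 is 7.815.
Since 19.284 > 7.815, we reject the null hypothesis — the data do not fit the 1:1:1:1 ratio.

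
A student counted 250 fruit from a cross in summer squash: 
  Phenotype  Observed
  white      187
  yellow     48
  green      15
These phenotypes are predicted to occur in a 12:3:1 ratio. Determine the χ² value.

0.053

The 12:3:1 ratio has 16 parts, so with N = 250 the expected counts are:
  white: 250 × 12/16 = 187.5
  yellow: 250 × 3/16 = 46.875
  green: 250 × 1/16 = 15.625
χ² = Σ (O − E)² / E
  white: (187 − 187.5)² / 187.5 = 0.0013
  yellow: (48 − 46.875)² / 46.875 = 0.0270
  green: (15 − 15.625)² / 15.625 = 0.0250
χ² = 0.0013 + 0.0270 + 0.0250 = 0.0533 ≈ 0.053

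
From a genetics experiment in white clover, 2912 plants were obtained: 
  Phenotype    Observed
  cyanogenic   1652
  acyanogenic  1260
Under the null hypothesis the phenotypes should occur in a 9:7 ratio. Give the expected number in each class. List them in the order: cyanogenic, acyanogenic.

1638, 1274

The 9:7 ratio has 16 parts, so with N = 2912 the expected counts are:
  cyanogenic: 2912 × 9/16 = 1638
  acyanogenic: 2912 × 7/16 = 1274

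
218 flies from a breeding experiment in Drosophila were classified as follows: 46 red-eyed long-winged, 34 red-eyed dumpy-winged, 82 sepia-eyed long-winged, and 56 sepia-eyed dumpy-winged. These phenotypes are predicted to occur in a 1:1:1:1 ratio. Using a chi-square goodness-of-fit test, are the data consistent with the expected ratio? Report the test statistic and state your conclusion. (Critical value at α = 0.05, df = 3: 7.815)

22.954; not consistent

Total ratio parts = 4. Expected numbers out of 218:
  red-eyed long-winged: 218 × 1/4 = 54.5
  red-eyed dumpy-winged: 218 × 1/4 = 54.5
  sepia-eyed long-winged: 218 × 1/4 = 54.5
  sepia-eyed dumpy-winged: 218 × 1/4 = 54.5
χ² = Σ (O − E)² / E
  red-eyed long-winged: (46 − 54.5)² / 54.5 = 1.3257
  red-eyed dumpy-winged: (34 − 54.5)² / 54.5 = 7.7110
  sepia-eyed long-winged: (82 − 54.5)² / 54.5 = 13.8761
  sepia-eyed dumpy-winged: (56 − 54.5)² / 54.5 = 0.0413
χ² = 1.3257 + 7.7110 + 13.8761 + 0.0413 = 22.9541 ≈ 22.954
Degrees of freedom = 4 − 1 = 3; critical value at α = 0.05 is 7.815.
Since 22.954 > 7.815, we reject the null hypothesis — the data do not fit the 1:1:1:1 ratio.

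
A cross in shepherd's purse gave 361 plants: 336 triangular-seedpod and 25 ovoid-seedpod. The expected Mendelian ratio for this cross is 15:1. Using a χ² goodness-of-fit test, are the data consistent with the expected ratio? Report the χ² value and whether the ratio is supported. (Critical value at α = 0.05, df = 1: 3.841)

Total ratio parts = 16. Expected numbers out of 361:
  triangular-seedpod: 361 × 15/16 = 338.4375
  ovoid-seedpod: 361 × 1/16 = 22.5625
χ² = Σ (O − E)² / E
  triangular-seedpod: (336 − 338.4375)² / 338.4375 = 0.0176
  ovoid-seedpod: (25 − 22.5625)² / 22.5625 = 0.2633
χ² = 0.0176 + 0.2633 = 0.2809 ≈ 0.281
Degrees of freedom = 2 − 1 = 1; critical value at α = 0.05 is 3.841.
Since 0.281 < 3.841, we fail to reject the null hypothesis — the data are consistent with the 15:1 ratio.

0.281; consistent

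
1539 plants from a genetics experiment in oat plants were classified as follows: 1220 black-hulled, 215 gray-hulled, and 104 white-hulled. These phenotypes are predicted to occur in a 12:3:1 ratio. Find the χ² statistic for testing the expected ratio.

23.133

Total ratio parts = 16. Expected numbers out of 1539:
  black-hulled: 1539 × 12/16 = 1154.25
  gray-hulled: 1539 × 3/16 = 288.5625
  white-hulled: 1539 × 1/16 = 96.1875
χ² = Σ (O − E)² / E
  black-hulled: (1220 − 1154.25)² / 1154.25 = 3.7453
  gray-hulled: (215 − 288.5625)² / 288.5625 = 18.7531
  white-hulled: (104 − 96.1875)² / 96.1875 = 0.6345
χ² = 3.7453 + 18.7531 + 0.6345 = 23.1329 ≈ 23.133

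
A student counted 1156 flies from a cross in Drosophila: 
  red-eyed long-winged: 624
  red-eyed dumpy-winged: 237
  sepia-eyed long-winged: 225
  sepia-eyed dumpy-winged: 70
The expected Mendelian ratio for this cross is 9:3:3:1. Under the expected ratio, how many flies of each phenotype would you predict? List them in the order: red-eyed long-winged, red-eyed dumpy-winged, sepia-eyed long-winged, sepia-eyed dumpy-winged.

650.25, 216.75, 216.75, 72.25

The 9:3:3:1 ratio has 16 parts, so with N = 1156 the expected counts are:
  red-eyed long-winged: 1156 × 9/16 = 650.25
  red-eyed dumpy-winged: 1156 × 3/16 = 216.75
  sepia-eyed long-winged: 1156 × 3/16 = 216.75
  sepia-eyed dumpy-winged: 1156 × 1/16 = 72.25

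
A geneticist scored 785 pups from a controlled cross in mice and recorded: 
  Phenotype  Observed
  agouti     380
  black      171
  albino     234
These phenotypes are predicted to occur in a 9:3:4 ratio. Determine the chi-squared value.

19.697

Total ratio parts = 16. Expected numbers out of 785:
  agouti: 785 × 9/16 = 441.5625
  black: 785 × 3/16 = 147.1875
  albino: 785 × 4/16 = 196.25
χ² = Σ (O − E)² / E
  agouti: (380 − 441.5625)² / 441.5625 = 8.5830
  black: (171 − 147.1875)² / 147.1875 = 3.8525
  albino: (234 − 196.25)² / 196.25 = 7.2615
χ² = 8.5830 + 3.8525 + 7.2615 = 19.697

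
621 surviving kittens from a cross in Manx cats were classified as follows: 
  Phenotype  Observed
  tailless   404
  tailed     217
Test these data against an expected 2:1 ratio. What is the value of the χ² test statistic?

0.725

Total ratio parts = 3. Expected numbers out of 621:
  tailless: 621 × 2/3 = 414
  tailed: 621 × 1/3 = 207
χ² = Σ (O − E)² / E
  tailless: (404 − 414)² / 414 = 0.2415
  tailed: (217 − 207)² / 207 = 0.4831
χ² = 0.2415 + 0.4831 = 0.7246 ≈ 0.725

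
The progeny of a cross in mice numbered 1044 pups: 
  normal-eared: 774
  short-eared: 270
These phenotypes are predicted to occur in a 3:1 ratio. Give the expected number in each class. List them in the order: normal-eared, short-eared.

Total ratio parts = 4. Expected numbers out of 1044:
  normal-eared: 1044 × 3/4 = 783
  short-eared: 1044 × 1/4 = 261

783, 261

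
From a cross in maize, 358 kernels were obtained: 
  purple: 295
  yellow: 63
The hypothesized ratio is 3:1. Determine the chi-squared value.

10.462

The 3:1 ratio has 4 parts, so with N = 358 the expected counts are:
  purple: 358 × 3/4 = 268.5
  yellow: 358 × 1/4 = 89.5
χ² = Σ (O − E)² / E
  purple: (295 − 268.5)² / 268.5 = 2.6155
  yellow: (63 − 89.5)² / 89.5 = 7.8464
χ² = 2.6155 + 7.8464 = 10.4619 ≈ 10.462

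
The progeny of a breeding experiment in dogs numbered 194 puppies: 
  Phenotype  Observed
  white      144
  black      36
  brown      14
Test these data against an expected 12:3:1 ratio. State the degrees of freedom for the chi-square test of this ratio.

2

A goodness-of-fit test with 3 phenotype classes has df = 3 − 1 = 2.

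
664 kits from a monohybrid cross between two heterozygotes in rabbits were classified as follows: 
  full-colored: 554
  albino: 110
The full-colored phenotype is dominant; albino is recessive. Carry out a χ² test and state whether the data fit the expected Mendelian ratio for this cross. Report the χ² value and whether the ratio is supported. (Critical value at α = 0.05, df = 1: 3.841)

For a monohybrid cross between heterozygotes with complete dominance, the expected phenotypic ratio is 3:1.
Under the 3:1 hypothesis (Σ ratio = 4, N = 664):
  full-colored: 664 × 3/4 = 498
  albino: 664 × 1/4 = 166
χ² = Σ (O − E)² / E
  full-colored: (554 − 498)² / 498 = 6.2972
  albino: (110 − 166)² / 166 = 18.8916
χ² = 6.2972 + 18.8916 = 25.1888 ≈ 25.189
Degrees of freedom = 2 − 1 = 1; critical value at α = 0.05 is 3.841.
Since 25.189 > 3.841, we reject the null hypothesis — the data do not fit the 3:1 ratio.

25.189; not consistent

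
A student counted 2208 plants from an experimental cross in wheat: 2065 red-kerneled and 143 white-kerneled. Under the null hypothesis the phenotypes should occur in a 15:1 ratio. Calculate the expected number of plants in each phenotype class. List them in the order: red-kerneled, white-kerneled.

Expected counts for N = 2208 under a 15:1 ratio (total parts = 16):
  red-kerneled: 2208 × 15/16 = 2070
  white-kerneled: 2208 × 1/16 = 138

2070, 138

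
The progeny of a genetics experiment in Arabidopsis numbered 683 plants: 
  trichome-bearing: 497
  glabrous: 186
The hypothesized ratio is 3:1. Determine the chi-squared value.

Under the 3:1 hypothesis (Σ ratio = 4, N = 683):
  trichome-bearing: 683 × 3/4 = 512.25
  glabrous: 683 × 1/4 = 170.75
χ² = Σ (O − E)² / E
  trichome-bearing: (497 − 512.25)² / 512.25 = 0.4540
  glabrous: (186 − 170.75)² / 170.75 = 1.3620
χ² = 0.4540 + 1.3620 = 1.816

1.816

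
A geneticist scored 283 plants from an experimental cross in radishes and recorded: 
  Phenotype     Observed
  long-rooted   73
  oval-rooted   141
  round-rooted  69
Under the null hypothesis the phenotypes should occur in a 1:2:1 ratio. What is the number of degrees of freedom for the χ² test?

2

A goodness-of-fit test with 3 phenotype classes has df = 3 − 1 = 2.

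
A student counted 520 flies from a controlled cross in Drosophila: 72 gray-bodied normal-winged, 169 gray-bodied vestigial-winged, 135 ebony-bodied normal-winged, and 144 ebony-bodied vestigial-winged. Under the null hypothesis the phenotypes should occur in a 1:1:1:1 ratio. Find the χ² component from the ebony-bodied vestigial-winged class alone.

Expected counts for N = 520 under a 1:1:1:1 ratio (total parts = 4):
  gray-bodied normal-winged: 520 × 1/4 = 130
  gray-bodied vestigial-winged: 520 × 1/4 = 130
  ebony-bodied normal-winged: 520 × 1/4 = 130
  ebony-bodied vestigial-winged: 520 × 1/4 = 130
Contribution of ebony-bodied vestigial-winged: (144 − 130)² / 130 = 1.5077

1.508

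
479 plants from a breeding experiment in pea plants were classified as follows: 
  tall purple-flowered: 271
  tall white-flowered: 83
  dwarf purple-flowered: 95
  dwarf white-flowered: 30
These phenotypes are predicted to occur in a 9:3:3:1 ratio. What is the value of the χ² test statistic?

Expected counts for N = 479 under a 9:3:3:1 ratio (total parts = 16):
  tall purple-flowered: 479 × 9/16 = 269.4375
  tall white-flowered: 479 × 3/16 = 89.8125
  dwarf purple-flowered: 479 × 3/16 = 89.8125
  dwarf white-flowered: 479 × 1/16 = 29.9375
χ² = Σ (O − E)² / E
  tall purple-flowered: (271 − 269.4375)² / 269.4375 = 0.0091
  tall white-flowered: (83 − 89.8125)² / 89.8125 = 0.5167
  dwarf purple-flowered: (95 − 89.8125)² / 89.8125 = 0.2996
  dwarf white-flowered: (30 − 29.9375)² / 29.9375 = 0.0001
χ² = 0.0091 + 0.5167 + 0.2996 + 0.0001 = 0.8255 ≈ 0.826

0.826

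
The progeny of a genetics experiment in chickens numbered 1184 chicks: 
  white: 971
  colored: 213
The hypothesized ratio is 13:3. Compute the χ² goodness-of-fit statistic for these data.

Expected counts for N = 1184 under a 13:3 ratio (total parts = 16):
  white: 1184 × 13/16 = 962
  colored: 1184 × 3/16 = 222
χ² = Σ (O − E)² / E
  white: (971 − 962)² / 962 = 0.0842
  colored: (213 − 222)² / 222 = 0.3649
χ² = 0.0842 + 0.3649 = 0.4491 ≈ 0.449

0.449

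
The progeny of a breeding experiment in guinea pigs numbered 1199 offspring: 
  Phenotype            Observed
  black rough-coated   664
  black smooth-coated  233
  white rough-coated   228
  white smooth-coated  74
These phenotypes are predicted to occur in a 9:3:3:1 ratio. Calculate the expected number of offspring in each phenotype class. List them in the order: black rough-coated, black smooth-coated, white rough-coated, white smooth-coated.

The 9:3:3:1 ratio has 16 parts, so with N = 1199 the expected counts are:
  black rough-coated: 1199 × 9/16 = 674.4375
  black smooth-coated: 1199 × 3/16 = 224.8125
  white rough-coated: 1199 × 3/16 = 224.8125
  white smooth-coated: 1199 × 1/16 = 74.9375

674.4375, 224.8125, 224.8125, 74.9375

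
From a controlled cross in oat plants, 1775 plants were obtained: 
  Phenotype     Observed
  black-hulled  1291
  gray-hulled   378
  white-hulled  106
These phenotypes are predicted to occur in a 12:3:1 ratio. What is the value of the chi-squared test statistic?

7.572

Expected counts for N = 1775 under a 12:3:1 ratio (total parts = 16):
  black-hulled: 1775 × 12/16 = 1331.25
  gray-hulled: 1775 × 3/16 = 332.8125
  white-hulled: 1775 × 1/16 = 110.9375
χ² = Σ (O − E)² / E
  black-hulled: (1291 − 1331.25)² / 1331.25 = 1.2169
  gray-hulled: (378 − 332.8125)² / 332.8125 = 6.1353
  white-hulled: (106 − 110.9375)² / 110.9375 = 0.2198
χ² = 1.2169 + 6.1353 + 0.2198 = 7.572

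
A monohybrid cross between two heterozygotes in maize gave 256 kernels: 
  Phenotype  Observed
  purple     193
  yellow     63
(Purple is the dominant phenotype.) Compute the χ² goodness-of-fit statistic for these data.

For a monohybrid cross between heterozygotes with complete dominance, the expected phenotypic ratio is 3:1.
Expected counts for N = 256 under a 3:1 ratio (total parts = 4):
  purple: 256 × 3/4 = 192
  yellow: 256 × 1/4 = 64
χ² = Σ (O − E)² / E
  purple: (193 − 192)² / 192 = 0.0052
  yellow: (63 − 64)² / 64 = 0.0156
χ² = 0.0052 + 0.0156 = 0.0208 ≈ 0.021

0.021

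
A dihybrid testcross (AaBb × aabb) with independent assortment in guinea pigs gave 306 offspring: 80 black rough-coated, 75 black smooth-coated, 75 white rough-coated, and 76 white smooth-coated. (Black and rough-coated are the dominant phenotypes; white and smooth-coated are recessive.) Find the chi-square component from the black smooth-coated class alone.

0.029

A dihybrid testcross with independent assortment gives a 1:1:1:1 ratio.
Expected counts for N = 306 under a 1:1:1:1 ratio (total parts = 4):
  black rough-coated: 306 × 1/4 = 76.5
  black smooth-coated: 306 × 1/4 = 76.5
  white rough-coated: 306 × 1/4 = 76.5
  white smooth-coated: 306 × 1/4 = 76.5
Contribution of black smooth-coated: (75 − 76.5)² / 76.5 = 0.0294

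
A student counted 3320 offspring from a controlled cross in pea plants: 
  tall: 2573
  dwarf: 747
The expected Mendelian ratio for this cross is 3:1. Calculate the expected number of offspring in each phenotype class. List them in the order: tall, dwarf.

2490, 830

Total ratio parts = 4. Expected numbers out of 3320:
  tall: 3320 × 3/4 = 2490
  dwarf: 3320 × 1/4 = 830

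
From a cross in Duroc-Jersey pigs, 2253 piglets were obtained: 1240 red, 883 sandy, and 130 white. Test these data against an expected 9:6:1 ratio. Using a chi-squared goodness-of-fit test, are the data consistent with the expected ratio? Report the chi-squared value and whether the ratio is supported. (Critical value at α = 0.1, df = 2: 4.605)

Expected counts for N = 2253 under a 9:6:1 ratio (total parts = 16):
  red: 2253 × 9/16 = 1267.3125
  sandy: 2253 × 6/16 = 844.875
  white: 2253 × 1/16 = 140.8125
χ² = Σ (O − E)² / E
  red: (1240 − 1267.3125)² / 1267.3125 = 0.5886
  sandy: (883 − 844.875)² / 844.875 = 1.7204
  white: (130 − 140.8125)² / 140.8125 = 0.8303
χ² = 0.5886 + 1.7204 + 0.8303 = 3.1393 ≈ 3.139
Degrees of freedom = 3 − 1 = 2; critical value at α = 0.1 is 4.605.
Since 3.139 < 4.605, we fail to reject the null hypothesis — the data are consistent with the 9:6:1 ratio.

3.139; consistent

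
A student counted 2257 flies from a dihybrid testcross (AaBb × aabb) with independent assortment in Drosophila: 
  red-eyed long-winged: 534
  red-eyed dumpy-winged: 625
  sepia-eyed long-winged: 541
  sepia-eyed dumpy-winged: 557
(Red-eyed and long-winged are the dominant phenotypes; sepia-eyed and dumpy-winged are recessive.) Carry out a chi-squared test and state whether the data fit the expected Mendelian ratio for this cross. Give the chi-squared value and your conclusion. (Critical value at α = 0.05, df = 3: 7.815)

A dihybrid testcross with independent assortment gives a 1:1:1:1 ratio.
Total ratio parts = 4. Expected numbers out of 2257:
  red-eyed long-winged: 2257 × 1/4 = 564.25
  red-eyed dumpy-winged: 2257 × 1/4 = 564.25
  sepia-eyed long-winged: 2257 × 1/4 = 564.25
  sepia-eyed dumpy-winged: 2257 × 1/4 = 564.25
χ² = Σ (O − E)² / E
  red-eyed long-winged: (534 − 564.25)² / 564.25 = 1.6217
  red-eyed dumpy-winged: (625 − 564.25)² / 564.25 = 6.5407
  sepia-eyed long-winged: (541 − 564.25)² / 564.25 = 0.9580
  sepia-eyed dumpy-winged: (557 − 564.25)² / 564.25 = 0.0932
χ² = 1.6217 + 6.5407 + 0.9580 + 0.0932 = 9.2136 ≈ 9.214
Degrees of freedom = 4 − 1 = 3; critical value at α = 0.05 is 7.815.
Since 9.214 > 7.815, we reject the null hypothesis — the data do not fit the 1:1:1:1 ratio.

9.214; not consistent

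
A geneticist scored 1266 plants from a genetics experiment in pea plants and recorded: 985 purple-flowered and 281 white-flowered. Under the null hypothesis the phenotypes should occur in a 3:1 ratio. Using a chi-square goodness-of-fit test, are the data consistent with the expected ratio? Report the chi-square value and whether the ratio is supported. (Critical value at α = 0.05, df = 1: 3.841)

5.309; not consistent

Total ratio parts = 4. Expected numbers out of 1266:
  purple-flowered: 1266 × 3/4 = 949.5
  white-flowered: 1266 × 1/4 = 316.5
χ² = Σ (O − E)² / E
  purple-flowered: (985 − 949.5)² / 949.5 = 1.3273
  white-flowered: (281 − 316.5)² / 316.5 = 3.9818
χ² = 1.3273 + 3.9818 = 5.3091 ≈ 5.309
Degrees of freedom = 2 − 1 = 1; critical value at α = 0.05 is 3.841.
Since 5.309 > 3.841, we reject the null hypothesis — the data do not fit the 3:1 ratio.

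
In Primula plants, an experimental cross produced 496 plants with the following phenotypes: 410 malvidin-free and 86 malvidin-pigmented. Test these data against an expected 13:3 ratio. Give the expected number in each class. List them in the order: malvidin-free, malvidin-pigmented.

Expected counts for N = 496 under a 13:3 ratio (total parts = 16):
  malvidin-free: 496 × 13/16 = 403
  malvidin-pigmented: 496 × 3/16 = 93

403, 93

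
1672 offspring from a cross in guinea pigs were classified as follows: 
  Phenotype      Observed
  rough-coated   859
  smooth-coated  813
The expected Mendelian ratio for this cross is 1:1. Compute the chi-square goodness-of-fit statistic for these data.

The 1:1 ratio has 2 parts, so with N = 1672 the expected counts are:
  rough-coated: 1672 × 1/2 = 836
  smooth-coated: 1672 × 1/2 = 836
χ² = Σ (O − E)² / E
  rough-coated: (859 − 836)² / 836 = 0.6328
  smooth-coated: (813 − 836)² / 836 = 0.6328
χ² = 0.6328 + 0.6328 = 1.2656 ≈ 1.266

1.266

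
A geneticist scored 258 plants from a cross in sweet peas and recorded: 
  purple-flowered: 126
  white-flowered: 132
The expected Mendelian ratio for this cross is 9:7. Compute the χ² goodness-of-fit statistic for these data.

5.761

Total ratio parts = 16. Expected numbers out of 258:
  purple-flowered: 258 × 9/16 = 145.125
  white-flowered: 258 × 7/16 = 112.875
χ² = Σ (O − E)² / E
  purple-flowered: (126 − 145.125)² / 145.125 = 2.5203
  white-flowered: (132 − 112.875)² / 112.875 = 3.2404
χ² = 2.5203 + 3.2404 = 5.7607 ≈ 5.761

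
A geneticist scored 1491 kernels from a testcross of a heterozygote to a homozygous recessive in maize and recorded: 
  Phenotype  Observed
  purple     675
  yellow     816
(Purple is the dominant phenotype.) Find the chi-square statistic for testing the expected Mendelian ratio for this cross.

A testcross of a heterozygote (Aa × aa) gives a 1:1 phenotypic ratio.
Expected counts for N = 1491 under a 1:1 ratio (total parts = 2):
  purple: 1491 × 1/2 = 745.5
  yellow: 1491 × 1/2 = 745.5
χ² = Σ (O − E)² / E
  purple: (675 − 745.5)² / 745.5 = 6.6670
  yellow: (816 − 745.5)² / 745.5 = 6.6670
χ² = 6.6670 + 6.6670 = 13.334

13.334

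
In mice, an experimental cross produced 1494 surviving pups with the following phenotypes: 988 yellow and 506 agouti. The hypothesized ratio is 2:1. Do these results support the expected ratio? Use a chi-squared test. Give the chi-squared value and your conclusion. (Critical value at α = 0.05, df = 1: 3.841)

The 2:1 ratio has 3 parts, so with N = 1494 the expected counts are:
  yellow: 1494 × 2/3 = 996
  agouti: 1494 × 1/3 = 498
χ² = Σ (O − E)² / E
  yellow: (988 − 996)² / 996 = 0.0643
  agouti: (506 − 498)² / 498 = 0.1285
χ² = 0.0643 + 0.1285 = 0.1928 ≈ 0.193
Degrees of freedom = 2 − 1 = 1; critical value at α = 0.05 is 3.841.
Since 0.193 < 3.841, we fail to reject the null hypothesis — the data are consistent with the 2:1 ratio.

0.193; consistent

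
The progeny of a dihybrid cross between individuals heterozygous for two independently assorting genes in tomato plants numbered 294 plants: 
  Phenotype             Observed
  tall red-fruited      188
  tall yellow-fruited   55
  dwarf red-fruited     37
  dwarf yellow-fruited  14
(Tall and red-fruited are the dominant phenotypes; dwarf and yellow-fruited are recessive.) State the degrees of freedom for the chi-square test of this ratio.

3

A dihybrid F₂ with independent assortment and complete dominance at both loci gives a 9:3:3:1 phenotypic ratio.
A goodness-of-fit test with 4 phenotype classes has df = 4 − 1 = 3.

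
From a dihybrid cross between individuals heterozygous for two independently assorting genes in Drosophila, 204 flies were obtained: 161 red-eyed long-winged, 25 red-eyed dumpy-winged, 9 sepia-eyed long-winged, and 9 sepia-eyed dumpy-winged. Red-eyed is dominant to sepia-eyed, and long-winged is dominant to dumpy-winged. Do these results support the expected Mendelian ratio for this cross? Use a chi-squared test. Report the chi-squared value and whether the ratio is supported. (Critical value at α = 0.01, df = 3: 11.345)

A dihybrid F₂ with independent assortment and complete dominance at both loci gives a 9:3:3:1 phenotypic ratio.
The 9:3:3:1 ratio has 16 parts, so with N = 204 the expected counts are:
  red-eyed long-winged: 204 × 9/16 = 114.75
  red-eyed dumpy-winged: 204 × 3/16 = 38.25
  sepia-eyed long-winged: 204 × 3/16 = 38.25
  sepia-eyed dumpy-winged: 204 × 1/16 = 12.75
χ² = Σ (O − E)² / E
  red-eyed long-winged: (161 − 114.75)² / 114.75 = 18.6411
  red-eyed dumpy-winged: (25 − 38.25)² / 38.25 = 4.5899
  sepia-eyed long-winged: (9 − 38.25)² / 38.25 = 22.3676
  sepia-eyed dumpy-winged: (9 − 12.75)² / 12.75 = 1.1029
χ² = 18.6411 + 4.5899 + 22.3676 + 1.1029 = 46.7015 ≈ 46.702
Degrees of freedom = 4 − 1 = 3; critical value at α = 0.01 is 11.345.
Since 46.702 > 11.345, we reject the null hypothesis — the data do not fit the 9:3:3:1 ratio.

46.702; not consistent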